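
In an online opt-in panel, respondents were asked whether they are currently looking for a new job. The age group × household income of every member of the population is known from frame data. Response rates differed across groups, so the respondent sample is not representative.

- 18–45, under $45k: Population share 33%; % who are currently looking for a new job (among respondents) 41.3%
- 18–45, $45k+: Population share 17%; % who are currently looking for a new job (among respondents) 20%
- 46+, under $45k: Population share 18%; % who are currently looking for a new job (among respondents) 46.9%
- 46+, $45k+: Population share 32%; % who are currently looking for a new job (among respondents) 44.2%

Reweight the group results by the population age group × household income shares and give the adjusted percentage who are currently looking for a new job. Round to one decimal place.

Weight each group's respondent value by its population share:
  18–45, under $45k: 0.33 × 41.3 = 13.629
  18–45, $45k+: 0.17 × 20 = 3.4
  46+, under $45k: 0.18 × 46.9 = 8.442
  46+, $45k+: 0.32 × 44.2 = 14.144
Post-stratified estimate = 39.615 → 39.6%.

39.6%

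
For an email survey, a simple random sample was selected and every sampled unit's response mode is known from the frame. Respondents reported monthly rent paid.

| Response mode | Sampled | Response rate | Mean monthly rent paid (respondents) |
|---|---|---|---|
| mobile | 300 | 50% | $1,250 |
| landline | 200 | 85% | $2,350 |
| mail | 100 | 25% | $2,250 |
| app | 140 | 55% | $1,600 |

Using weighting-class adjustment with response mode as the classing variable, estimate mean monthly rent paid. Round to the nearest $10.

$1,750

Weighting each respondent by the inverse class response rate inflates each class back to its sampled size, so the class weight is n_sampled:
  mobile: 300 × 1250 = 375,000
  landline: 200 × 2350 = 470,000
  mail: 100 × 2250 = 225,000
  app: 140 × 1600 = 224,000
Adjusted estimate = 1,294,000 / 740 = 1748.65 → $1,750.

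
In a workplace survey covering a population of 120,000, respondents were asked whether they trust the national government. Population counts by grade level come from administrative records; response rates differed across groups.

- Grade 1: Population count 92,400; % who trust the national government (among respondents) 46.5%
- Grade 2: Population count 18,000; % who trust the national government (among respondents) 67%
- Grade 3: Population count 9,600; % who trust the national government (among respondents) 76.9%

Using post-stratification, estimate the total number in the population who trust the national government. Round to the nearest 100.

Estimated count per cell = population count × respondent percentage:
  Grade 1: 92,400 × 46.5% = 42,966
  Grade 2: 18,000 × 67% = 12,060
  Grade 3: 9,600 × 76.9% = 7382.4
Estimated total = 62408.4 → 62,400.

62,400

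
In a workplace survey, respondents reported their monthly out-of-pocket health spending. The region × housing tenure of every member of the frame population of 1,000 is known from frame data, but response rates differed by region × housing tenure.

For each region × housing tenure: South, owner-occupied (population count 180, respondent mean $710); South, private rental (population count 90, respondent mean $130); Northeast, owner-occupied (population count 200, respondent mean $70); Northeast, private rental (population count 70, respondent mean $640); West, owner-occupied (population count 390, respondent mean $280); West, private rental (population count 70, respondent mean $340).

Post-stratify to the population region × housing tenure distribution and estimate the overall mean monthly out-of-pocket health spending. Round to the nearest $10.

$330

Each cell contributes population-share × respondent value:
  South, owner-occupied: (180/1,000) × 710 = 127.8
  South, private rental: (90/1,000) × 130 = 11.7
  Northeast, owner-occupied: (200/1,000) × 70 = 14
  Northeast, private rental: (70/1,000) × 640 = 44.8
  West, owner-occupied: (390/1,000) × 280 = 109.2
  West, private rental: (70/1,000) × 340 = 23.8
Post-stratified estimate = 331.3 → $330.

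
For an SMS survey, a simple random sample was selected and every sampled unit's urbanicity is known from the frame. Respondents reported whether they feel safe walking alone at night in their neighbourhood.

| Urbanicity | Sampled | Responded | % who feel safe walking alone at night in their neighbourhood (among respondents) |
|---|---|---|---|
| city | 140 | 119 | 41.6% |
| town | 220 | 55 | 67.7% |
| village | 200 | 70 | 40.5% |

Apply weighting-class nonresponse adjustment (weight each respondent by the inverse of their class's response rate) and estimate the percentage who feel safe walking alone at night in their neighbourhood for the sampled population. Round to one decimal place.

51.5%

Response rates by class: city 119/140 = 85%, town 55/220 = 25%, village 70/200 = 35%.
With weight = n_sampled/n_responded per class, the weighted class total is n_sampled:
  city: 140 × 41.6 = 5824
  town: 220 × 67.7 = 14,894
  village: 200 × 40.5 = 8100
Adjusted estimate = 28,818 / 560 = 51.4607 → 51.5%.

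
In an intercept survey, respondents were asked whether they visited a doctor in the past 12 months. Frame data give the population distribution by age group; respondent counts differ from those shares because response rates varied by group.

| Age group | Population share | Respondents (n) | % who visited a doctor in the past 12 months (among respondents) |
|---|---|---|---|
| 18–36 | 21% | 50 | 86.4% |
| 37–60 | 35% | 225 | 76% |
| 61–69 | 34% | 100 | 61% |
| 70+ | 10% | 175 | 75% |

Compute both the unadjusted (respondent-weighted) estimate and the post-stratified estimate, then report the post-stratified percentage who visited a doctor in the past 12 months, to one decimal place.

Unadjusted (pooled respondent) estimate weights by respondent counts:
  (50/550)×86.4 + (225/550)×76 + (100/550)×61 + (175/550)×75 = 73.9%
Post-stratifying to population shares instead:
  0.21×86.4 + 0.35×76 + 0.34×61 + 0.1×75 = 72.984%

73.0%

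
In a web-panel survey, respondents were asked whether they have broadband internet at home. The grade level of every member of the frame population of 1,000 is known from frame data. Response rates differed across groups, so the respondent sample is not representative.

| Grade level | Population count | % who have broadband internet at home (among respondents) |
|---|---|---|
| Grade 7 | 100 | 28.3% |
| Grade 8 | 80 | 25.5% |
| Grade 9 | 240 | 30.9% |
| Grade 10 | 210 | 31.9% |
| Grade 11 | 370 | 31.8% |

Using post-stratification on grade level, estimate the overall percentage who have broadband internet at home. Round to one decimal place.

Post-stratification weights by population share, not respondent share:
  Grade 7: (100/1,000) × 28.3 = 2.83
  Grade 8: (80/1,000) × 25.5 = 2.04
  Grade 9: (240/1,000) × 30.9 = 7.416
  Grade 10: (210/1,000) × 31.9 = 6.699
  Grade 11: (370/1,000) × 31.8 = 11.766
Post-stratified estimate = 30.751 → 30.8%.

30.8%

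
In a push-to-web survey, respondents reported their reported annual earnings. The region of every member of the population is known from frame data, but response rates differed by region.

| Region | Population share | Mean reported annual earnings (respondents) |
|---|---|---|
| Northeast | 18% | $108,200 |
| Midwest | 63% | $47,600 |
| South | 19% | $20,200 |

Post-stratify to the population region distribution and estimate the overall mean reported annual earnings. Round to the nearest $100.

Post-stratification weights by population share, not respondent share:
  Northeast: 0.18 × 108,200 = 19,476
  Midwest: 0.63 × 47,600 = 29,988
  South: 0.19 × 20,200 = 3838
Post-stratified estimate = 53,302 → $53,300.

$53,300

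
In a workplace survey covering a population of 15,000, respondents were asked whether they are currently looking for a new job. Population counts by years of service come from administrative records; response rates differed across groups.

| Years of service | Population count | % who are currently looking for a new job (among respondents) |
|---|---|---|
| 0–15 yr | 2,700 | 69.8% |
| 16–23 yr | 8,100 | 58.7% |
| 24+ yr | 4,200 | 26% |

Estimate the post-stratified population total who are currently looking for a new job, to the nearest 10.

7,730

Estimated count per cell = population count × respondent percentage:
  0–15 yr: 2,700 × 69.8% = 1884.6
  16–23 yr: 8,100 × 58.7% = 4754.7
  24+ yr: 4,200 × 26% = 1092
Estimated total = 7731.3 → 7,730.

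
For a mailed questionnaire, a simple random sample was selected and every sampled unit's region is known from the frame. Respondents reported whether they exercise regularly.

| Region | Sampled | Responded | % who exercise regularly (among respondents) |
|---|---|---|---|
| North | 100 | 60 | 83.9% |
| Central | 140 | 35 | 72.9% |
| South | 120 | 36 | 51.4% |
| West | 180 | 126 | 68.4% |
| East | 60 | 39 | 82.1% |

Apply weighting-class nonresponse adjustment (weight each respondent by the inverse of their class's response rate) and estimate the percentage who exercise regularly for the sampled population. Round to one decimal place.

70.0%

Response rates by class: North 60/100 = 60%, Central 35/140 = 25%, South 36/120 = 30%, West 126/180 = 70%, East 39/60 = 65%.
Weighting each respondent by the inverse class response rate inflates each class back to its sampled size, so the class weight is n_sampled:
  North: 100 × 83.9 = 8390
  Central: 140 × 72.9 = 10,206
  South: 120 × 51.4 = 6168
  West: 180 × 68.4 = 12312
  East: 60 × 82.1 = 4926
Adjusted estimate = 42,002 / 600 = 70.0033 → 70.0%.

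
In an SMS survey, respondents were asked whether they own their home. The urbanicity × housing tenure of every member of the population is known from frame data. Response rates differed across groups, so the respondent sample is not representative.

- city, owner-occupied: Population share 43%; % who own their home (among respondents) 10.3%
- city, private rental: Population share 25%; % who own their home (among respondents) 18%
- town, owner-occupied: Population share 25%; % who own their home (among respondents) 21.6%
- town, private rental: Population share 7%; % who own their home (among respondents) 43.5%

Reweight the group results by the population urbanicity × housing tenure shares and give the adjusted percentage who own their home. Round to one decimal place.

Each cell contributes population-share × respondent value:
  city, owner-occupied: 0.43 × 10.3 = 4.429
  city, private rental: 0.25 × 18 = 4.5
  town, owner-occupied: 0.25 × 21.6 = 5.4
  town, private rental: 0.07 × 43.5 = 3.045
Post-stratified estimate = 17.374 → 17.4%.

17.4%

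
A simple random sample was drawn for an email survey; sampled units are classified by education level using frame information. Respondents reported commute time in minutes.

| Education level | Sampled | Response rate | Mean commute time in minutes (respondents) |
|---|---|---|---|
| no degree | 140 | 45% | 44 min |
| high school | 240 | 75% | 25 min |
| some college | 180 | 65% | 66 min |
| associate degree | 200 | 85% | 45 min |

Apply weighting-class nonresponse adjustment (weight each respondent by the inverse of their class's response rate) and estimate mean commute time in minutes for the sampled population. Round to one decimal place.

Each respondent's weight = sampled/responded in their class; summing within a class gives n_sampled, so:
  no degree: 140 × 44 = 6160
  high school: 240 × 25 = 6000
  some college: 180 × 66 = 11,880
  associate degree: 200 × 45 = 9000
Adjusted estimate = 33,040 / 760 = 43.4737 → 43.5.

43.5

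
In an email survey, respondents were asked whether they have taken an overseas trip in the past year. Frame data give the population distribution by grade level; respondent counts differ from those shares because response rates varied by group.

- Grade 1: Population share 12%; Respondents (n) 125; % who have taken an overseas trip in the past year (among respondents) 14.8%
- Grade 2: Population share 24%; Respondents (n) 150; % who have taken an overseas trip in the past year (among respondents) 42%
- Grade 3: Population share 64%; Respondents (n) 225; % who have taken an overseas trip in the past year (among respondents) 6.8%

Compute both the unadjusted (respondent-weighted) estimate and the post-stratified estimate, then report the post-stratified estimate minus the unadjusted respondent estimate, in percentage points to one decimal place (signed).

Naive respondent-only estimate (weights = respondent counts):
  (125/500)×14.8 + (150/500)×42 + (225/500)×6.8 = 19.36%
Post-stratified estimate weights by population shares:
  0.12×14.8 + 0.24×42 + 0.64×6.8 = 16.208%
Difference = 16.208 − 19.36 = -3.152 pp.

-3.2 percentage points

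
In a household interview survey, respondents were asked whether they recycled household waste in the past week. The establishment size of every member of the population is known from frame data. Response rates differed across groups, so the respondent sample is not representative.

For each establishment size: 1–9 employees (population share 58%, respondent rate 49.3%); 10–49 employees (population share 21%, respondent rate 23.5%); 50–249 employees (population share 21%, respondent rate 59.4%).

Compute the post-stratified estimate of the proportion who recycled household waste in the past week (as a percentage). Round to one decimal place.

Post-stratification weights by population share, not respondent share:
  1–9 employees: 0.58 × 49.3 = 28.594
  10–49 employees: 0.21 × 23.5 = 4.935
  50–249 employees: 0.21 × 59.4 = 12.474
Post-stratified estimate = 46.003 → 46.0%.

46.0%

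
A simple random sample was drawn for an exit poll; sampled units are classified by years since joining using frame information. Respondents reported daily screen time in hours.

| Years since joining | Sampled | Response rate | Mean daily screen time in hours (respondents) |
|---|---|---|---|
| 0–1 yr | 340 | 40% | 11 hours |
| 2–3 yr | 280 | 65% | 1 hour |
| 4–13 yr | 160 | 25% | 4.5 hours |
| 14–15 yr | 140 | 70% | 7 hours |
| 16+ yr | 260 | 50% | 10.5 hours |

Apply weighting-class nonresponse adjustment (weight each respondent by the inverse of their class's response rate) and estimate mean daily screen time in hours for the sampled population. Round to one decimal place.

7.2

Inverse-response-rate weighting restores each class to its sampled count, so class totals weight by n_sampled:
  0–1 yr: 340 × 11 = 3740
  2–3 yr: 280 × 1 = 280
  4–13 yr: 160 × 4.5 = 720
  14–15 yr: 140 × 7 = 980
  16+ yr: 260 × 10.5 = 2730
Adjusted estimate = 8450 / 1,180 = 7.16102 → 7.2.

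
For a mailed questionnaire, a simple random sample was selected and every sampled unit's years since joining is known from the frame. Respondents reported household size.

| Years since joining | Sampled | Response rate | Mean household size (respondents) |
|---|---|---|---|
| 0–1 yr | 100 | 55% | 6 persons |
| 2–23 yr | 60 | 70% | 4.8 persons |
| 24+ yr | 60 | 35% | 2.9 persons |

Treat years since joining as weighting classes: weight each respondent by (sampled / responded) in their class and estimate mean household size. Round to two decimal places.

4.83

Inverse-response-rate weighting restores each class to its sampled count, so class totals weight by n_sampled:
  0–1 yr: 100 × 6 = 600
  2–23 yr: 60 × 4.8 = 288
  24+ yr: 60 × 2.9 = 174
Adjusted estimate = 1062 / 220 = 4.82727 → 4.83.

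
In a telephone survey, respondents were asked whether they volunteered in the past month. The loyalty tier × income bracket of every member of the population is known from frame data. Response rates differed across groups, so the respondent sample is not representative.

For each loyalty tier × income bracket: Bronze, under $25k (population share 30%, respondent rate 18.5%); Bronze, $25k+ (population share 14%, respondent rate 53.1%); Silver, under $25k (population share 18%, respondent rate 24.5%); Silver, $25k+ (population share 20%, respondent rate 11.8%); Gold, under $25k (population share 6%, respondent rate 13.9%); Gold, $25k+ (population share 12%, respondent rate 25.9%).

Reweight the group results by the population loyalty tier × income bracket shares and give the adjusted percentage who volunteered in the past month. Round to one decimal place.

Post-stratification weights by population share, not respondent share:
  Bronze, under $25k: 0.3 × 18.5 = 5.55
  Bronze, $25k+: 0.14 × 53.1 = 7.434
  Silver, under $25k: 0.18 × 24.5 = 4.41
  Silver, $25k+: 0.2 × 11.8 = 2.36
  Gold, under $25k: 0.06 × 13.9 = 0.834
  Gold, $25k+: 0.12 × 25.9 = 3.108
Post-stratified estimate = 23.696 → 23.7%.

23.7%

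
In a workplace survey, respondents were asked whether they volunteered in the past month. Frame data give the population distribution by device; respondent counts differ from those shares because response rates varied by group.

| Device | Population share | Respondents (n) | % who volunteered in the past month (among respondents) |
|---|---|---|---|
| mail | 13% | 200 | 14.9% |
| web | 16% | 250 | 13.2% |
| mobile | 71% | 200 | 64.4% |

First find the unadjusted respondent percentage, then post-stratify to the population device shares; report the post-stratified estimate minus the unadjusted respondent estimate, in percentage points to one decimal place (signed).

+20.3 percentage points

Without adjustment, the pooled respondent share is:
  (200/650)×14.9 + (250/650)×13.2 + (200/650)×64.4 = 29.4769%
Post-stratifying to population shares instead:
  0.13×14.9 + 0.16×13.2 + 0.71×64.4 = 49.773%
Difference = 49.773 − 29.4769 = 20.2961 pp.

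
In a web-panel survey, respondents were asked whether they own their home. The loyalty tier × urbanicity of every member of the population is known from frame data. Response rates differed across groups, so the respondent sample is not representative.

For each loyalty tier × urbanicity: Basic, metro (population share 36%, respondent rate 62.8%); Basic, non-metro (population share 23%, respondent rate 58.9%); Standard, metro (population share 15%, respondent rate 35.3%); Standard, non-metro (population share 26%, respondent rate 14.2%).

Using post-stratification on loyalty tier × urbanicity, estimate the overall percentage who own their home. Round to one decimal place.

45.1%

Reweight to the known loyalty tier × urbanicity distribution:
  Basic, metro: 0.36 × 62.8 = 22.608
  Basic, non-metro: 0.23 × 58.9 = 13.547
  Standard, metro: 0.15 × 35.3 = 5.295
  Standard, non-metro: 0.26 × 14.2 = 3.692
Post-stratified estimate = 45.142 → 45.1%.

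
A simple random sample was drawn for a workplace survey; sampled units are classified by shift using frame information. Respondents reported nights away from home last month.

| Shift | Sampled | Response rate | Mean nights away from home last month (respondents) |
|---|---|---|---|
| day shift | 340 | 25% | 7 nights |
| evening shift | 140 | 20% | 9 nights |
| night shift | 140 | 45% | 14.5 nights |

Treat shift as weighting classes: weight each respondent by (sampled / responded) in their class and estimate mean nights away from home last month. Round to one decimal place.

9.1

With weight = n_sampled/n_responded per class, the weighted class total is n_sampled:
  day shift: 340 × 7 = 2380
  evening shift: 140 × 9 = 1260
  night shift: 140 × 14.5 = 2030
Adjusted estimate = 5670 / 620 = 9.14516 → 9.1.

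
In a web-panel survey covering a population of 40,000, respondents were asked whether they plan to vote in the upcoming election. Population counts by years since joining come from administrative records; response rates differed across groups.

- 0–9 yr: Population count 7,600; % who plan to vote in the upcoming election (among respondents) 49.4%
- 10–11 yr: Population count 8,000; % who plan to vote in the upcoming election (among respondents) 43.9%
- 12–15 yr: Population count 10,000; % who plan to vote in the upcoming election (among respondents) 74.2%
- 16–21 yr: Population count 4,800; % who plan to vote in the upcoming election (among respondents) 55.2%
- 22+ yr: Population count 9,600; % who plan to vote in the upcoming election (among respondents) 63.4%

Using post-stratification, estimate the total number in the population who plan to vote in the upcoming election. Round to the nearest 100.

Each cell contributes its population count × the respondent rate:
  0–9 yr: 7,600 × 49.4% = 3754.4
  10–11 yr: 8,000 × 43.9% = 3512
  12–15 yr: 10,000 × 74.2% = 7420
  16–21 yr: 4,800 × 55.2% = 2649.6
  22+ yr: 9,600 × 63.4% = 6086.4
Estimated total = 23422.4 → 23,400.

23,400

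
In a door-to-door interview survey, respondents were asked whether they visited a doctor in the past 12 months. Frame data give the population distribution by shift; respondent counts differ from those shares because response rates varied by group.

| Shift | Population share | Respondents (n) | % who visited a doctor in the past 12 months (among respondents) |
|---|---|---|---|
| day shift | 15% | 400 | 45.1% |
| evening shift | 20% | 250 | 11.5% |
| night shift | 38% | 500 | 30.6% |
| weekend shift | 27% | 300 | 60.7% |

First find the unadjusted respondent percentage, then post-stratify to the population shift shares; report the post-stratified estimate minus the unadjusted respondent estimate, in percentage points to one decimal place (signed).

-0.5 percentage points

Unadjusted (pooled respondent) estimate weights by respondent counts:
  (400/1450)×45.1 + (250/1450)×11.5 + (500/1450)×30.6 + (300/1450)×60.7 = 37.5345%
Post-stratifying to population shares instead:
  0.15×45.1 + 0.2×11.5 + 0.38×30.6 + 0.27×60.7 = 37.082%
Difference = 37.082 − 37.5345 = -0.4525 pp.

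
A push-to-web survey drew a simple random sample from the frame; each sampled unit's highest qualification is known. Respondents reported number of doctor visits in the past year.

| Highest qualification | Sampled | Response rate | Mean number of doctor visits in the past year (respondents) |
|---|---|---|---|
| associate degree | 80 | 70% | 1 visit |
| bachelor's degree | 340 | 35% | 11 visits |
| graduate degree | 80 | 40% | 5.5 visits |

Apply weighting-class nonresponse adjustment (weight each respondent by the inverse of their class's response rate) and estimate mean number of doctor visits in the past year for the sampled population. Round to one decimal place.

8.5

With weight = n_sampled/n_responded per class, the weighted class total is n_sampled:
  associate degree: 80 × 1 = 80
  bachelor's degree: 340 × 11 = 3740
  graduate degree: 80 × 5.5 = 440
Adjusted estimate = 4260 / 500 = 8.52 → 8.5.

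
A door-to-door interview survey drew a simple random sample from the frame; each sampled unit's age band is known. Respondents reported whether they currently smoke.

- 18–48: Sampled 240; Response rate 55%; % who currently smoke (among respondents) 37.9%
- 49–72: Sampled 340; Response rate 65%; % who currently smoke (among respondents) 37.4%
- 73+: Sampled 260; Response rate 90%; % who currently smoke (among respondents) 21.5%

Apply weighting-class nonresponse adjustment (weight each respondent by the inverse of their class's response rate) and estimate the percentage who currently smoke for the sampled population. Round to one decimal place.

Inverse-response-rate weighting restores each class to its sampled count, so class totals weight by n_sampled:
  18–48: 240 × 37.9 = 9096
  49–72: 340 × 37.4 = 12,716
  73+: 260 × 21.5 = 5590
Adjusted estimate = 27,402 / 840 = 32.6214 → 32.6%.

32.6%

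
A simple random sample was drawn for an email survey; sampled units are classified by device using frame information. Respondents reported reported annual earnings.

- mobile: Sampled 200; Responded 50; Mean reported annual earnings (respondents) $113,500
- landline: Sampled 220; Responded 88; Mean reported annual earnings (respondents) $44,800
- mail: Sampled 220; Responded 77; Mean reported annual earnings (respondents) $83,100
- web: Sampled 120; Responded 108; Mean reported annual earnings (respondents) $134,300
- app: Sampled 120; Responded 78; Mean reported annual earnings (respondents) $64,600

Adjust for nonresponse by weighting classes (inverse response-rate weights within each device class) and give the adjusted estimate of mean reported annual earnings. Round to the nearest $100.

Response rates by class: mobile 50/200 = 25%, landline 88/220 = 40%, mail 77/220 = 35%, web 108/120 = 90%, app 78/120 = 65%.
With weight = n_sampled/n_responded per class, the weighted class total is n_sampled:
  mobile: 200 × 113,500 = 22,700,000
  landline: 220 × 44,800 = 9,856,000
  mail: 220 × 83,100 = 18,282,000
  web: 120 × 134,300 = 16,116,000
  app: 120 × 64,600 = 7,752,000
Adjusted estimate = 74,706,000 / 880 = 84893.2 → $84,900.

$84,900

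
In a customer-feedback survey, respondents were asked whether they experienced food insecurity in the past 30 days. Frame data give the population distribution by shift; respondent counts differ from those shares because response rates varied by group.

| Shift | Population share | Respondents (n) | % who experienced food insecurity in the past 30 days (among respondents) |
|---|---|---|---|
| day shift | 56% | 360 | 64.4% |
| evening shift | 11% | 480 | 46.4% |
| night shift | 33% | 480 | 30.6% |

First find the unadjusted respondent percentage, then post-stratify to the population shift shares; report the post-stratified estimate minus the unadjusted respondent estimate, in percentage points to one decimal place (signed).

+5.7 percentage points

Unadjusted (pooled respondent) estimate weights by respondent counts:
  (360/1320)×64.4 + (480/1320)×46.4 + (480/1320)×30.6 = 45.5636%
Post-stratifying to population shares instead:
  0.56×64.4 + 0.11×46.4 + 0.33×30.6 = 51.266%
Difference = 51.266 − 45.5636 = 5.7024 pp.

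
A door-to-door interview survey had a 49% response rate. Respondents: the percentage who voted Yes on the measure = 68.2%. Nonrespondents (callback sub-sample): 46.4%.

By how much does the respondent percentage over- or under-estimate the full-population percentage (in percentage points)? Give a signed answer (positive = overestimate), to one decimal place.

+11.1 percentage points

Nonresponse fraction = 1 − 0.49 = 0.51.
Bias = (nonresponse fraction) × (respondent percentage − nonrespondent percentage)
     = 0.51 × (68.2 − 46.4) = 0.51 × 21.8 = 11.118.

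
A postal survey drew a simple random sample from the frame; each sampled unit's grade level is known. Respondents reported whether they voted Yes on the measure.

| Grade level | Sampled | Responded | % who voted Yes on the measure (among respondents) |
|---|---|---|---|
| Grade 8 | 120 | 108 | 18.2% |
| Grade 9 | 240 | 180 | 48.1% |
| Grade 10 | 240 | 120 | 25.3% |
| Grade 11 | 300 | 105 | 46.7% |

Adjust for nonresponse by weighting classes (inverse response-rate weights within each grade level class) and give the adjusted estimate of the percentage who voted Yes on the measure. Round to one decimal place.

37.6%

Response rates by class: Grade 8 108/120 = 90%, Grade 9 180/240 = 75%, Grade 10 120/240 = 50%, Grade 11 105/300 = 35%.
With weight = n_sampled/n_responded per class, the weighted class total is n_sampled:
  Grade 8: 120 × 18.2 = 2184
  Grade 9: 240 × 48.1 = 11,544
  Grade 10: 240 × 25.3 = 6072
  Grade 11: 300 × 46.7 = 14,010
Adjusted estimate = 33,810 / 900 = 37.5667 → 37.6%.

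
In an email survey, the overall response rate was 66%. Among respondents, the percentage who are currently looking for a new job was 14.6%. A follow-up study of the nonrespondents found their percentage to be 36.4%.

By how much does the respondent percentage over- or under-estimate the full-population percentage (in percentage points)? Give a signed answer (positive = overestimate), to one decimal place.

-7.4 percentage points

Nonresponse fraction = 1 − 0.66 = 0.34.
Bias = (nonresponse fraction) × (respondent percentage − nonrespondent percentage)
     = 0.34 × (14.6 − 36.4) = 0.34 × -21.8 = -7.412.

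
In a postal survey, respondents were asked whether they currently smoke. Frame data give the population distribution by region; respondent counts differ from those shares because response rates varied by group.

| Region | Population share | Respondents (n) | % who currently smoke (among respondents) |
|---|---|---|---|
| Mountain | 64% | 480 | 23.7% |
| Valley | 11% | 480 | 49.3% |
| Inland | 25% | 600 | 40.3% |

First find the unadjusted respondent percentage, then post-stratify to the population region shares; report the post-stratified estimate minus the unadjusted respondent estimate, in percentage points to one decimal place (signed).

-7.3 percentage points

Naive respondent-only estimate (weights = respondent counts):
  (480/1560)×23.7 + (480/1560)×49.3 + (600/1560)×40.3 = 37.9615%
Reweighting by population region shares:
  0.64×23.7 + 0.11×49.3 + 0.25×40.3 = 30.666%
Difference = 30.666 − 37.9615 = -7.2955 pp.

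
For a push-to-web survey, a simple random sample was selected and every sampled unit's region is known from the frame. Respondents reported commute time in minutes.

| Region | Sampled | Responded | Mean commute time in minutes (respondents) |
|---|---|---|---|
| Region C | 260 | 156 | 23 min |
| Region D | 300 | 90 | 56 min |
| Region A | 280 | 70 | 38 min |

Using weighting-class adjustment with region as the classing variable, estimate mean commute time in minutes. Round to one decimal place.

Response rates by class: Region C 156/260 = 60%, Region D 90/300 = 30%, Region A 70/280 = 25%.
Weighting each respondent by the inverse class response rate inflates each class back to its sampled size, so the class weight is n_sampled:
  Region C: 260 × 23 = 5980
  Region D: 300 × 56 = 16,800
  Region A: 280 × 38 = 10,640
Adjusted estimate = 33,420 / 840 = 39.7857 → 39.8.

39.8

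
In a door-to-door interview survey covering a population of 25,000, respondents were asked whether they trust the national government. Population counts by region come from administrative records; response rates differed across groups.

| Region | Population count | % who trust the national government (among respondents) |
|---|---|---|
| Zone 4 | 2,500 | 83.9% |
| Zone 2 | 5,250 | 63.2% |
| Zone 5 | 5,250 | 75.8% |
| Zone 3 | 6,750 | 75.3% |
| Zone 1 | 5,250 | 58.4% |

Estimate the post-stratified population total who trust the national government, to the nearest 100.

Apply each group's respondent rate to its population count:
  Zone 4: 2,500 × 83.9% = 2097.5
  Zone 2: 5,250 × 63.2% = 3318
  Zone 5: 5,250 × 75.8% = 3979.5
  Zone 3: 6,750 × 75.3% = 5082.75
  Zone 1: 5,250 × 58.4% = 3066
Estimated total = 17543.8 → 17,500.

17,500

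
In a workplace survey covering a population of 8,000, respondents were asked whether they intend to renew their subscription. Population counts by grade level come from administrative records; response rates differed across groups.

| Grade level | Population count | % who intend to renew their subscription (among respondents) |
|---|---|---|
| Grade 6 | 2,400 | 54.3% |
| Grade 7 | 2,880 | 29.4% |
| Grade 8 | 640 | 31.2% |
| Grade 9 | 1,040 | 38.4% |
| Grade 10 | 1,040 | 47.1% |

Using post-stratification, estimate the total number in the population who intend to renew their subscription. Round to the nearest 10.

Estimated count per cell = population count × respondent percentage:
  Grade 6: 2,400 × 54.3% = 1303.2
  Grade 7: 2,880 × 29.4% = 846.72
  Grade 8: 640 × 31.2% = 199.68
  Grade 9: 1,040 × 38.4% = 399.36
  Grade 10: 1,040 × 47.1% = 489.84
Estimated total = 3238.8 → 3,240.

3,240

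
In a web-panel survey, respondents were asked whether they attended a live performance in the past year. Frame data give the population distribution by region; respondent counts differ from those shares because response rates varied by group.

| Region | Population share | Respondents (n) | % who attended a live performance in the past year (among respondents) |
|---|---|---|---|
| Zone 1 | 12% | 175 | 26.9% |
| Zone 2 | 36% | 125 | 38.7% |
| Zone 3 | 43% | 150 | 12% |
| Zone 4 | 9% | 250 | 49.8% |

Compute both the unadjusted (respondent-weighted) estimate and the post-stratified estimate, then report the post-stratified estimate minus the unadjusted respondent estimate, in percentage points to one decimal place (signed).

Without adjustment, the pooled respondent share is:
  (175/700)×26.9 + (125/700)×38.7 + (150/700)×12 + (250/700)×49.8 = 33.9929%
Post-stratifying to population shares instead:
  0.12×26.9 + 0.36×38.7 + 0.43×12 + 0.09×49.8 = 26.802%
Difference = 26.802 − 33.9929 = -7.1909 pp.

-7.2 percentage points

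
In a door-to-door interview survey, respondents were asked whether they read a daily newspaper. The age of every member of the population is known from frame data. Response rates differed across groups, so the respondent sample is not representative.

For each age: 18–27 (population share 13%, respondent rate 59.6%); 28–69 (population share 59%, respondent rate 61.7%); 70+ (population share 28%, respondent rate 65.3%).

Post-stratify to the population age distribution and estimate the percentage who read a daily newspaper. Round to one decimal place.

Each cell contributes population-share × respondent value:
  18–27: 0.13 × 59.6 = 7.748
  28–69: 0.59 × 61.7 = 36.403
  70+: 0.28 × 65.3 = 18.284
Post-stratified estimate = 62.435 → 62.4%.

62.4%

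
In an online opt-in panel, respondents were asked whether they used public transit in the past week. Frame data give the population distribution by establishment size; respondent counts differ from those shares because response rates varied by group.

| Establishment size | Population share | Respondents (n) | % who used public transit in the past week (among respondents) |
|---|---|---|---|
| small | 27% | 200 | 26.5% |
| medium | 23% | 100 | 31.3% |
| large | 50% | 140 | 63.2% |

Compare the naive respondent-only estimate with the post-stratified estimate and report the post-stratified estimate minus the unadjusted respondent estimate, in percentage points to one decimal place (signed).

Naive respondent-only estimate (weights = respondent counts):
  (200/440)×26.5 + (100/440)×31.3 + (140/440)×63.2 = 39.2682%
Post-stratifying to population shares instead:
  0.27×26.5 + 0.23×31.3 + 0.5×63.2 = 45.954%
Difference = 45.954 − 39.2682 = 6.6858 pp.

+6.7 percentage points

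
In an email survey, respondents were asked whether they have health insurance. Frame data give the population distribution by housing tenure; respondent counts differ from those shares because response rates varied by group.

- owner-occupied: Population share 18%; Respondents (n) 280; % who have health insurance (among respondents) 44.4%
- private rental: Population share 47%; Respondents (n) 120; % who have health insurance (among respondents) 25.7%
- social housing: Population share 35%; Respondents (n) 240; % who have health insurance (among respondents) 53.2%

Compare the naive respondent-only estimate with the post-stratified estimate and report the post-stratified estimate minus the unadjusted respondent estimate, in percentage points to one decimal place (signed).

Without adjustment, the pooled respondent share is:
  (280/640)×44.4 + (120/640)×25.7 + (240/640)×53.2 = 44.1938%
Reweighting by population housing tenure shares:
  0.18×44.4 + 0.47×25.7 + 0.35×53.2 = 38.691%
Difference = 38.691 − 44.1938 = -5.5027 pp.

-5.5 percentage points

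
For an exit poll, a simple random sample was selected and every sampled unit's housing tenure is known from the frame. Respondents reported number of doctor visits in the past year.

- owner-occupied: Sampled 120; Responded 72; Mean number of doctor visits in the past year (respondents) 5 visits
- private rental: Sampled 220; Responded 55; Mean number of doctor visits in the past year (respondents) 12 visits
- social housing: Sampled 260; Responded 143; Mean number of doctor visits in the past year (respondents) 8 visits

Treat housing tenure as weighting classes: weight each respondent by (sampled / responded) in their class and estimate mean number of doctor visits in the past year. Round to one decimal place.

Class response rates: owner-occupied 72/120 = 60%, private rental 55/220 = 25%, social housing 143/260 = 55%.
Each respondent's weight = sampled/responded in their class; summing within a class gives n_sampled, so:
  owner-occupied: 120 × 5 = 600
  private rental: 220 × 12 = 2640
  social housing: 260 × 8 = 2080
Adjusted estimate = 5320 / 600 = 8.86667 → 8.9.

8.9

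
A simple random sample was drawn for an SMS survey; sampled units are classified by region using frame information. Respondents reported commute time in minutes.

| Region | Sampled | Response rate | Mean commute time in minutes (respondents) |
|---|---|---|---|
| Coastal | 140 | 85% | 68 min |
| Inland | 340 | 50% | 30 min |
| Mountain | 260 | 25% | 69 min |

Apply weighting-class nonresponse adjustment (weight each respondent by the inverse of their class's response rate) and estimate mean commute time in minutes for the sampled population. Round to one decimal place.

50.9

Inverse-response-rate weighting restores each class to its sampled count, so class totals weight by n_sampled:
  Coastal: 140 × 68 = 9520
  Inland: 340 × 30 = 10,200
  Mountain: 260 × 69 = 17,940
Adjusted estimate = 37,660 / 740 = 50.8919 → 50.9.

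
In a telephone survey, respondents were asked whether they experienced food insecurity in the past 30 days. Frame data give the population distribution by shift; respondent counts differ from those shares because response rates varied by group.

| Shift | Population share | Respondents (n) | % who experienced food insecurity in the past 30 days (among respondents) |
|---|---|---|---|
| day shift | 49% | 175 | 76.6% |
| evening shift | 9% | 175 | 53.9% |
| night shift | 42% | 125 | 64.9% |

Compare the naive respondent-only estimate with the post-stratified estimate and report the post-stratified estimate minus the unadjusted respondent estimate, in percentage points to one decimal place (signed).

Naive respondent-only estimate (weights = respondent counts):
  (175/475)×76.6 + (175/475)×53.9 + (125/475)×64.9 = 65.1579%
Post-stratified estimate weights by population shares:
  0.49×76.6 + 0.09×53.9 + 0.42×64.9 = 69.643%
Difference = 69.643 − 65.1579 = 4.4851 pp.

+4.5 percentage points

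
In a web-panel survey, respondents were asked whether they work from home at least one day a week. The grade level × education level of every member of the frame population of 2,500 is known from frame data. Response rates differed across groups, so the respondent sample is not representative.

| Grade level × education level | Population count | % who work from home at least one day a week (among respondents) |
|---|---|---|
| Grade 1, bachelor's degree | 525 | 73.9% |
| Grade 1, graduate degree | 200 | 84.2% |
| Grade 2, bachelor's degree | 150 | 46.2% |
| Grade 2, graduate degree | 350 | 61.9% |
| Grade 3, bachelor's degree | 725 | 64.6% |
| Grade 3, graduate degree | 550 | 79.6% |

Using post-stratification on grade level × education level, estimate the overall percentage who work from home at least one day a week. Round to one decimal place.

Each cell contributes population-share × respondent value:
  Grade 1, bachelor's degree: (525/2,500) × 73.9 = 15.519
  Grade 1, graduate degree: (200/2,500) × 84.2 = 6.736
  Grade 2, bachelor's degree: (150/2,500) × 46.2 = 2.772
  Grade 2, graduate degree: (350/2,500) × 61.9 = 8.666
  Grade 3, bachelor's degree: (725/2,500) × 64.6 = 18.734
  Grade 3, graduate degree: (550/2,500) × 79.6 = 17.512
Post-stratified estimate = 69.939 → 69.9%.

69.9%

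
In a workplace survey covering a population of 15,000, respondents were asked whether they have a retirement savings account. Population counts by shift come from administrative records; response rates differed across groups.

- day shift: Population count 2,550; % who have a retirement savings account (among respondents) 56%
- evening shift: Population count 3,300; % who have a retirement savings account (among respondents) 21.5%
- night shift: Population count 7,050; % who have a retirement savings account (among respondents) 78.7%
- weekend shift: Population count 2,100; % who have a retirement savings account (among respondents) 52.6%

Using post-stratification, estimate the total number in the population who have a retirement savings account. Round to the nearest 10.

8,790

Each cell contributes its population count × the respondent rate:
  day shift: 2,550 × 56% = 1428
  evening shift: 3,300 × 21.5% = 709.5
  night shift: 7,050 × 78.7% = 5548.35
  weekend shift: 2,100 × 52.6% = 1104.6
Estimated total = 8790.45 → 8,790.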